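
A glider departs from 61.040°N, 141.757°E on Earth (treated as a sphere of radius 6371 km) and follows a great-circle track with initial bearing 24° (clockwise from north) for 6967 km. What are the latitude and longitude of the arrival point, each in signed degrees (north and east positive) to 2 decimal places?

52.64°, -74.78°

Angular distance δ = d/R = 6967/6371 = 1.09355 rad; initial bearing θ = 0.4189 rad.
sin φ₂ = sin φ₁ cos δ + cos φ₁ sin δ cos θ = (0.8750)(0.4593) + (0.4842)(0.8883)(0.9135) = 0.7948, so φ₂ = 52.64°.
Δλ = atan2(sin θ sin δ cos φ₁, cos δ − sin φ₁ sin φ₂) = atan2(0.1749, -0.2361) = 143.463°.
λ₂ = 141.757° + 143.463° = 285.22° → -74.78° after wrapping to (−180°, 180°].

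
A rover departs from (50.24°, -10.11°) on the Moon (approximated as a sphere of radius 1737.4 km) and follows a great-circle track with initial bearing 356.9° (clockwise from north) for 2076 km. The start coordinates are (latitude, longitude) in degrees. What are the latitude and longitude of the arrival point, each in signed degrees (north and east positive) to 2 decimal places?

61.19°, 175.88°

Angular distance δ = d/R = 2076/1737.4 = 1.19489 rad; initial bearing θ = 6.2291 rad.
sin φ₂ = sin φ₁ cos δ + cos φ₁ sin δ cos θ = (0.7687)(0.3671) + (0.6396)(0.9302)(0.9985) = 0.8763, so φ₂ = 61.19°.
Δλ = atan2(sin θ sin δ cos φ₁, cos δ − sin φ₁ sin φ₂) = atan2(-0.0322, -0.3065) = -174.008°.
λ₂ = -10.110° − 174.008° = -184.12° → 175.88° after wrapping to (−180°, 180°].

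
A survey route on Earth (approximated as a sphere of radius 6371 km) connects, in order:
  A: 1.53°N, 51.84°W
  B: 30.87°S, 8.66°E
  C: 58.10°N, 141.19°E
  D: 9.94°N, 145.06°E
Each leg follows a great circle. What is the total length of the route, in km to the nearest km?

28026 km

Leg A→B: central angle 1.1496 rad, distance 7324.4 km.
Leg B→C: central angle 2.4072 rad, distance 15336.0 km.
Leg C→D: central angle 0.8421 rad, distance 5365.3 km.
Total: 7324.4 + 15336.0 + 5365.3 ≈ 28026 km.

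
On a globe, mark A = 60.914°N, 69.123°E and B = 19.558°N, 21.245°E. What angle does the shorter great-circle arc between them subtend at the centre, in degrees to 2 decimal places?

In radians: φ₁ = 1.0631, φ₂ = 0.3414, Δλ = -47.878° = -0.8356 rad.
cos c = sin φ₁ sin φ₂ + cos φ₁ cos φ₂ cos Δλ = (0.8739)(0.3348) + (0.4861)(0.9423)(0.6707) = 0.59978,
so c = arccos(0.59978) = 0.92757 rad.
So the angular separation is 53.15°.

53.15°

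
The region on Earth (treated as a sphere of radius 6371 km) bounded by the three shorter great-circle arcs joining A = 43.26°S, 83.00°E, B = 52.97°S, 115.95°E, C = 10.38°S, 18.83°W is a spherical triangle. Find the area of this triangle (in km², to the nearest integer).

15583757 km²

Side lengths (central angles): a = 1.8477, b = 1.5942, c = 0.4150 rad; semiperimeter s = 1.9284.
By l'Huilier's theorem, tan(E/4) = √[tan(s/2) tan((s−a)/2) tan((s−b)/2) tan((s−c)/2)], giving spherical excess E = 0.3839 rad.
Area = E·R² = 0.3839 × (6371)² ≈ 15583757 km².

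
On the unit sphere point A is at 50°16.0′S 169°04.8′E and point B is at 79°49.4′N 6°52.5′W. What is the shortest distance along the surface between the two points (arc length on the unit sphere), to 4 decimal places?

In radians: φ₁ = -0.8773, φ₂ = 1.3932, Δλ = -175.955° = -3.0710 rad.
Haversine: a = sin²(Δφ/2) + cos φ₁ cos φ₂ sin²(Δλ/2) = 0.8220 + (0.6392)(0.1767)(0.9988) = 0.93479.
Central angle c = 2·arcsin(√a) = 2.62516 rad.
On the unit sphere the arc length equals the central angle: 2.6252.

2.6252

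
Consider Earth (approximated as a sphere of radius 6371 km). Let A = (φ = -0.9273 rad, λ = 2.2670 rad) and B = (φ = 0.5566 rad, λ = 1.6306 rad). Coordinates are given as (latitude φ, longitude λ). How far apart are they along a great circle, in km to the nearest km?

With latitudes φ₁ = -53.130°, φ₂ = 31.891° and longitude difference Δλ = -36.463°:
cos c = sin φ₁ sin φ₂ + cos φ₁ cos φ₂ cos Δλ = (-0.8000)(0.5283) + (0.6000)(0.8491)(0.8042) = -0.01294,
so c = arccos(-0.01294) = 1.58374 rad.
Distance = R·c = 6371 × 1.5837 ≈ 10090 km.

10090 km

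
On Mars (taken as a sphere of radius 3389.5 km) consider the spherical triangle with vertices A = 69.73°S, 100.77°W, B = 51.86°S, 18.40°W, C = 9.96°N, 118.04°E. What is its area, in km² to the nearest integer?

13867310 km²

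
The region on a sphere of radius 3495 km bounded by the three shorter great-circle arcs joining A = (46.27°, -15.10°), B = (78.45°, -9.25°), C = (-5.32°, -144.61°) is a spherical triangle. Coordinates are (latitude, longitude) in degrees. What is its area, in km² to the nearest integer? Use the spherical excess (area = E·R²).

8807450 km²

Side lengths (central angles): a = 1.8056, b = 2.1001, c = 0.5630 rad; semiperimeter s = 2.2343.
By l'Huilier's theorem, tan(E/4) = √[tan(s/2) tan((s−a)/2) tan((s−b)/2) tan((s−c)/2)], giving spherical excess E = 0.7210 rad.
Area = E·R² = 0.7210 × (3495)² ≈ 8807450 km².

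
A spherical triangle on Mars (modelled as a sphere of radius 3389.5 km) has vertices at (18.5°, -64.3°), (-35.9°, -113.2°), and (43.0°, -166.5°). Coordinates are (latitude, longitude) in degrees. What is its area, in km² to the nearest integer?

14067040 km²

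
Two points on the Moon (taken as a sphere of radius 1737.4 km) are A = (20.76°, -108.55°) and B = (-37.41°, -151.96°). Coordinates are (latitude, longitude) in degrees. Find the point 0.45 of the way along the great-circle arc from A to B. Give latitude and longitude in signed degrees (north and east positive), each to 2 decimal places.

-5.96°, -126.45°

The central angle between A and B is δ = 1.2406 rad.
With f = 0.45, the slerp weights are sin((1−f)δ)/sin δ = 0.6666 and sin(fδ)/sin δ = 0.5600.
Weighted sum of the unit vectors: (0.6666)·(-0.2975,-0.8865,0.3545) + (0.5600)·(-0.7011,-0.3734,-0.6075) = (-0.5909, -0.8000, -0.1039).
Converting back: φ = atan2(z, √(x²+y²)) = -5.96°, λ = atan2(y, x) = -126.45°.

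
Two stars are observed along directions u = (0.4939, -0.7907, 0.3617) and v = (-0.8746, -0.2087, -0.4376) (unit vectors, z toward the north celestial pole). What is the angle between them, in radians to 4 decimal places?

u·v = -0.4252; |u| = 1.0000, |v| = 1.0000.
cos θ = (u·v)/(|u||v|) = -0.4252, so θ = 2.0100 rad.

2.0100 rad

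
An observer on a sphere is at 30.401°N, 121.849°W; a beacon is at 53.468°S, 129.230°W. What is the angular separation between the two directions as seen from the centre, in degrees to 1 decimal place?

84.1°

In radians: φ₁ = 0.5306, φ₂ = -0.9332, Δλ = -7.381° = -0.1288 rad.
cos c = sin φ₁ sin φ₂ + cos φ₁ cos φ₂ cos Δλ = (0.5060)(-0.8035) + (0.8625)(0.5953)(0.9917) = 0.10255,
so c = arccos(0.10255) = 1.46807 rad.
So the angular separation is 84.1°.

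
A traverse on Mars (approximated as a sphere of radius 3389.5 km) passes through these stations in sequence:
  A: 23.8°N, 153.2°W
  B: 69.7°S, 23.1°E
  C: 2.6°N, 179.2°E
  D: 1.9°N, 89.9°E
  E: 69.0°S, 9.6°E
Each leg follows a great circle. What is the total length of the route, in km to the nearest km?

Leg A→B: central angle 2.3396 rad, distance 7930.0 km.
Leg B→C: central angle 1.9384 rad, distance 6570.3 km.
Leg C→D: central angle 1.5571 rad, distance 5277.8 km.
Leg D→E: central angle 1.5414 rad, distance 5224.6 km.
Total: 7930.0 + 6570.3 + 5277.8 + 5224.6 ≈ 25003 km.

25003 km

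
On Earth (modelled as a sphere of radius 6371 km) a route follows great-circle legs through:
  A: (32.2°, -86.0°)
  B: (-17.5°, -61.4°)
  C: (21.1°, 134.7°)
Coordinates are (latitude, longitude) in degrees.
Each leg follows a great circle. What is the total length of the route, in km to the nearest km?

Leg A→B: central angle 0.9600 rad, distance 6116.0 km.
Leg B→C: central angle 2.8692 rad, distance 18279.7 km.
Total: 6116.0 + 18279.7 ≈ 24396 km.

24396 km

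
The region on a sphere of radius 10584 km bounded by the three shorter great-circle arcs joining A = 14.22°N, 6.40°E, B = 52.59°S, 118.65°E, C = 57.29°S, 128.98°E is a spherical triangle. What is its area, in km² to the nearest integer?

Side lengths (central angles): a = 0.1319, b = 2.0815, c = 2.0022 rad; semiperimeter s = 2.1078.
By l'Huilier's theorem, tan(E/4) = √[tan(s/2) tan((s−a)/2) tan((s−b)/2) tan((s−c)/2)], giving spherical excess E = 0.1721 rad.
Area = E·R² = 0.1721 × (10584)² ≈ 19278441 km².

19278441 km²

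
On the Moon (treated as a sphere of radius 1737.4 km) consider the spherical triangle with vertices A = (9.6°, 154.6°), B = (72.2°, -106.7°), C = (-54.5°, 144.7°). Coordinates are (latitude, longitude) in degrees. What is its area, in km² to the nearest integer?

1474685 km²

Side lengths (central angles): a = 2.5531, b = 1.1282, c = 1.4574 rad; semiperimeter s = 2.5693.
By l'Huilier's theorem, tan(E/4) = √[tan(s/2) tan((s−a)/2) tan((s−b)/2) tan((s−c)/2)], giving spherical excess E = 0.4885 rad.
Area = E·R² = 0.4885 × (1737.4)² ≈ 1474685 km².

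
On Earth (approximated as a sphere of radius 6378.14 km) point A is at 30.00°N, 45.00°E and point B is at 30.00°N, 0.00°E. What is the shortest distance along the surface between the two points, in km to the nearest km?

With latitudes φ₁ = 30.000°, φ₂ = 30.000° and longitude difference Δλ = -45.000°:
cos c = sin φ₁ sin φ₂ + cos φ₁ cos φ₂ cos Δλ = (0.5000)(0.5000) + (0.8660)(0.8660)(0.7071) = 0.78033,
so c = arccos(0.78033) = 0.67560 rad.
Distance = R·c = 6378.14 × 0.6756 ≈ 4309 km.

4309 km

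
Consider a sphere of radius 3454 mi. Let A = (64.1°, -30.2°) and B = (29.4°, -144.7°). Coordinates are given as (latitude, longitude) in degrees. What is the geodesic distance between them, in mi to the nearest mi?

4432 mi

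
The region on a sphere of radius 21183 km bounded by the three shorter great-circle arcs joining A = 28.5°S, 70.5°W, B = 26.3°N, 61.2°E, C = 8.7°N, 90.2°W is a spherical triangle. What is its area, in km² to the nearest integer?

855413638 km²

Side lengths (central angles): a = 2.3617, b = 0.7292, c = 2.3972 rad; semiperimeter s = 2.7441.
By l'Huilier's theorem, tan(E/4) = √[tan(s/2) tan((s−a)/2) tan((s−b)/2) tan((s−c)/2)], giving spherical excess E = 1.9063 rad.
Area = E·R² = 1.9063 × (21183)² ≈ 855413638 km².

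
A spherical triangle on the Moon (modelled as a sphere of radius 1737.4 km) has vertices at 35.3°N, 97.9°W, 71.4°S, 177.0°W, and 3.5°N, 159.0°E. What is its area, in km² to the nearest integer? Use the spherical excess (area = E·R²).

Side lengths (central angles): a = 1.3357, b = 1.7207, c = 2.0926 rad; semiperimeter s = 2.5745.
By l'Huilier's theorem, tan(E/4) = √[tan(s/2) tan((s−a)/2) tan((s−b)/2) tan((s−c)/2)], giving spherical excess E = 1.9273 rad.
Area = E·R² = 1.9273 × (1737.4)² ≈ 5817810 km².

5817810 km²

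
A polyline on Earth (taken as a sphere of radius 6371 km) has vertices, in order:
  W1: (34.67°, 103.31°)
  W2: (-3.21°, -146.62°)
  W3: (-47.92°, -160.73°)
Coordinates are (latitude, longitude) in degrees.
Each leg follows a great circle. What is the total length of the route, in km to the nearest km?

17192 km

Leg W1→W2: central angle 1.8898 rad, distance 12040.1 km.
Leg W2→W3: central angle 0.8086 rad, distance 5151.8 km.
Total: 12040.1 + 5151.8 ≈ 17192 km.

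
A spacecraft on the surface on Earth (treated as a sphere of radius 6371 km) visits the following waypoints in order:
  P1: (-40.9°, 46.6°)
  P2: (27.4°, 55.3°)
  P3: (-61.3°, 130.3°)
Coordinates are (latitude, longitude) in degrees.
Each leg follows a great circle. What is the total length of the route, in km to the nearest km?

Leg P1→P2: central angle 1.2004 rad, distance 7647.5 km.
Leg P2→P3: central angle 1.8685 rad, distance 11904.1 km.
Total: 7647.5 + 11904.1 ≈ 19552 km.

19552 km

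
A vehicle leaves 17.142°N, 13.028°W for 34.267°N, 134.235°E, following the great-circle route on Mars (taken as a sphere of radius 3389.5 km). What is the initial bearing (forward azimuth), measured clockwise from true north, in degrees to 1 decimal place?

31.0°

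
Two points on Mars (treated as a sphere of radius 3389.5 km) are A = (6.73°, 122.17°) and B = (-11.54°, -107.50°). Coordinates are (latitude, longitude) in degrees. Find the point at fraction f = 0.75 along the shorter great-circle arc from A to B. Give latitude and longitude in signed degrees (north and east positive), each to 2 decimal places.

The central angle between A and B is δ = 2.2826 rad.
With f = 0.75, the slerp weights are sin((1−f)δ)/sin δ = 0.7134 and sin(fδ)/sin δ = 1.3075.
Weighted sum of the unit vectors: (0.7134)·(-0.5288,0.8406,0.1172) + (1.3075)·(-0.2946,-0.9344,-0.2001) = (-0.7624, -0.6221, -0.1780).
Converting back: φ = atan2(z, √(x²+y²)) = -10.25°, λ = atan2(y, x) = -140.79°.

-10.25°, -140.79°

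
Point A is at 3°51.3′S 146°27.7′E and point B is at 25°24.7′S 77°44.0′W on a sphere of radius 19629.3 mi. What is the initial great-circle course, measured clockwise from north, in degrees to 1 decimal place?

126.8°

Δλ = 135.805° = 2.3702 rad.
y = sin Δλ · cos φ₂ = (0.6971)(0.9032) = 0.6297
x = cos φ₁ sin φ₂ − sin φ₁ cos φ₂ cos Δλ = (0.9977)(-0.4291) − (-0.0672)(0.9032)(-0.7170) = -0.4717
θ = atan2(y, x) = 126.84°, so the bearing is 126.8°.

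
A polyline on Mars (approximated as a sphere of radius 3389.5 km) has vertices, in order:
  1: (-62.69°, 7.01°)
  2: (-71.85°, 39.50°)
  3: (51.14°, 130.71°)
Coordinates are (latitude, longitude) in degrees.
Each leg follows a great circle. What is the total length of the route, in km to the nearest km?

Leg 1→2: central angle 0.2658 rad, distance 901.0 km.
Leg 2→3: central angle 2.4099 rad, distance 8168.5 km.
Total: 901.0 + 8168.5 ≈ 9069 km.

9069 km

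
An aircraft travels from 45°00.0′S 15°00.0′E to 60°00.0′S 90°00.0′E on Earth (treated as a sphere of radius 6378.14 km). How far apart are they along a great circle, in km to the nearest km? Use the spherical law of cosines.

In radians: φ₁ = -0.7854, φ₂ = -1.0472, Δλ = 75.000° = 1.3090 rad.
cos c = sin φ₁ sin φ₂ + cos φ₁ cos φ₂ cos Δλ = (-0.7071)(-0.8660) + (0.7071)(0.5000)(0.2588) = 0.70388,
so c = arccos(0.70388) = 0.78995 rad.
Distance = R·c = 6378.14 × 0.7900 ≈ 5038 km.

5038 km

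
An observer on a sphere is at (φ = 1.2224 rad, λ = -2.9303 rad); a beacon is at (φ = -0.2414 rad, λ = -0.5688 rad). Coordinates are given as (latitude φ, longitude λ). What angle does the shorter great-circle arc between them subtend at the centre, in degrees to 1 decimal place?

With latitudes φ₁ = 70.038°, φ₂ = -13.831° and longitude difference Δλ = 135.304°:
Haversine: a = sin²(Δφ/2) + cos φ₁ cos φ₂ sin²(Δλ/2) = 0.4466 + (0.3414)(0.9710)(0.8554) = 0.73017.
Central angle c = 2·arcsin(√a) = 2.04917 rad.
So the angular separation is 117.4°.

117.4°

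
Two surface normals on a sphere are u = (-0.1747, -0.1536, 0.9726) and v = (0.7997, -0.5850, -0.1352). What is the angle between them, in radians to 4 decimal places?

1.7531 rad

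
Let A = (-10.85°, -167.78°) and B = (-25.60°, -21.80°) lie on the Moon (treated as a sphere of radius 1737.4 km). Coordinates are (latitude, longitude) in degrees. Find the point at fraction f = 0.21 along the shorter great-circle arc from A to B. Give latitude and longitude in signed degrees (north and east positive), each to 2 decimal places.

-30.32°, -146.94°

The central angle between A and B is δ = 2.2820 rad.
With f = 0.21, the slerp weights are sin((1−f)δ)/sin δ = 1.2847 and sin(fδ)/sin δ = 0.6087.
Weighted sum of the unit vectors: (1.2847)·(-0.9599,-0.2079,-0.1882) + (0.6087)·(0.8373,-0.3349,-0.4321) = (-0.7235, -0.4709, -0.5048).
Converting back: φ = atan2(z, √(x²+y²)) = -30.32°, λ = atan2(y, x) = -146.94°.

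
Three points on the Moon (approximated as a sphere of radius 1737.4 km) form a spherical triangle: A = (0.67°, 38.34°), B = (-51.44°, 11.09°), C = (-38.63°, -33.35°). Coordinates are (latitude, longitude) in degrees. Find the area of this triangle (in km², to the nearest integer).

Side lengths (central angles): a = 0.5811, b = 1.3304, c = 0.9944 rad; semiperimeter s = 1.4530.
By l'Huilier's theorem, tan(E/4) = √[tan(s/2) tan((s−a)/2) tan((s−b)/2) tan((s−c)/2)], giving spherical excess E = 0.3074 rad.
Area = E·R² = 0.3074 × (1737.4)² ≈ 927876 km².

927876 km²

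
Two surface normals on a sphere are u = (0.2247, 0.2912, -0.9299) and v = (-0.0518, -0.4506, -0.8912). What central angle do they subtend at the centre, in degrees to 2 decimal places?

u·v = 0.6859; |u| = 1.0000, |v| = 1.0000.
cos θ = (u·v)/(|u||v|) = 0.6859, so θ = 46.69°.

46.69°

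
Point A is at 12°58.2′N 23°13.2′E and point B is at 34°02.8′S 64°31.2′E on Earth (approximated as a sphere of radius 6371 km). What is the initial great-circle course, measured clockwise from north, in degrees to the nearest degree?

141°

Δλ = 41.300° = 0.7208 rad.
y = sin Δλ · cos φ₂ = (0.6600)(0.8286) = 0.5469
x = cos φ₁ sin φ₂ − sin φ₁ cos φ₂ cos Δλ = (0.9745)(-0.5599) − (0.2244)(0.8286)(0.7513) = -0.6853
θ = atan2(y, x) = 141.41°, so the bearing is 141°.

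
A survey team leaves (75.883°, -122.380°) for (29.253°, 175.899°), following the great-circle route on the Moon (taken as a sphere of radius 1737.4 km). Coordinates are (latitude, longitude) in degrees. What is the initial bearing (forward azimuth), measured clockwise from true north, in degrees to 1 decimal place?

With φ₁ = 1.3244, φ₂ = 0.5106, Δλ = -1.0772 rad, the forward-azimuth formula gives
θ = atan2( sin Δλ cos φ₂ , cos φ₁ sin φ₂ − sin φ₁ cos φ₂ cos Δλ ) = atan2(-0.7683, -0.2817) = -110.13°.
Adding 360° brings this into [0°, 360°): 249.9°.

249.9°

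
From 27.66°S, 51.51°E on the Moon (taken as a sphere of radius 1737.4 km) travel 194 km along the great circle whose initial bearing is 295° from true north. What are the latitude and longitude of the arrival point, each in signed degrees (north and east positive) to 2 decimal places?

-24.81°, 45.12°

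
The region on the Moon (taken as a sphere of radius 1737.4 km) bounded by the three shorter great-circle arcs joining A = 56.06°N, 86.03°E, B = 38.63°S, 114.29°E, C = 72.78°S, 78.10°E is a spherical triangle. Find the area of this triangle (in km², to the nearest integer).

1860192 km²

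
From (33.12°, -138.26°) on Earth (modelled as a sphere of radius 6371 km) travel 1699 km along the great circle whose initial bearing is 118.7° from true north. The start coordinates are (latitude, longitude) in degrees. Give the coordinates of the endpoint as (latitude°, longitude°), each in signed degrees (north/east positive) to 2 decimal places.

24.90°, -123.50°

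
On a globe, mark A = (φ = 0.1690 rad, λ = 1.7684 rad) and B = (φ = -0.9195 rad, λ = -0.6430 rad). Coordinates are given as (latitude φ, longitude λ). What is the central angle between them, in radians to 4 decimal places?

Let φ₁ = 0.1690 rad, φ₂ = -0.9195 rad, and Δλ = -2.4114 rad.
cos c = sin φ₁ sin φ₂ + cos φ₁ cos φ₂ cos Δλ = (0.1682)(-0.7953) + (0.9858)(0.6062)(-0.7450) = -0.57899,
so c = arccos(-0.57899) = 2.18829 rad.
So the angular separation is 2.1883 rad.

2.1883 rad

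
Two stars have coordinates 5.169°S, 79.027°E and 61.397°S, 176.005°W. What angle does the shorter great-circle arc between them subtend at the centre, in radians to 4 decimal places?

1.6149 rad

In radians: φ₁ = -0.0902, φ₂ = -1.0716, Δλ = 104.968° = 1.8320 rad.
cos c = sin φ₁ sin φ₂ + cos φ₁ cos φ₂ cos Δλ = (-0.0901)(-0.8780) + (0.9959)(0.4787)(-0.2583) = -0.04405,
so c = arccos(-0.04405) = 1.61486 rad.
So the angular separation is 1.6149 rad.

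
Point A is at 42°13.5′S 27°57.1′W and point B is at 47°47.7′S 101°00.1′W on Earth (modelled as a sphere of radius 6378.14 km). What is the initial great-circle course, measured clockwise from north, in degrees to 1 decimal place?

237.0°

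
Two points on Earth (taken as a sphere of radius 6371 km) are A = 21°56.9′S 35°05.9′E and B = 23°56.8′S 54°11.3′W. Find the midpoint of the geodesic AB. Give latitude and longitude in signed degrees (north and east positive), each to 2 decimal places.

Central angle δ = 1.4078 rad. Interpolating on the sphere with fraction f = 0.5:
P = [sin((1−f)δ)·A + sin(fδ)·B] / sin δ = 0.6559·A + 0.6559·B in Cartesian coordinates,
giving P = (0.8485, -0.1363, -0.5114), i.e. latitude -30.76°, longitude -9.13°.

-30.76°, -9.13°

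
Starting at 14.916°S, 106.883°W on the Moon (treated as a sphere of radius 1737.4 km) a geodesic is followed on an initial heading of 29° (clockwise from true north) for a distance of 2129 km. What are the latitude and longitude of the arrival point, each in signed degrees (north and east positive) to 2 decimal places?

45.08°, -66.64°

Angular distance δ = d/R = 2129/1737.4 = 1.22539 rad; initial bearing θ = 0.5061 rad.
sin φ₂ = sin φ₁ cos δ + cos φ₁ sin δ cos θ = (-0.2574)(0.3386) + (0.9663)(0.9409)(0.8746) = 0.7081, so φ₂ = 45.08°.
Δλ = atan2(sin θ sin δ cos φ₁, cos δ − sin φ₁ sin φ₂) = atan2(0.4408, 0.5208) = 40.243°.
λ₂ = -106.883° + 40.243° = -66.64°.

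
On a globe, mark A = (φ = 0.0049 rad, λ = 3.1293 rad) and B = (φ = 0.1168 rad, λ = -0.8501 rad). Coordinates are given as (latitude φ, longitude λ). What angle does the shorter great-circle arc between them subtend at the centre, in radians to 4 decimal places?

2.2969 rad

Let φ₁ = 0.0049 rad, φ₂ = 0.1168 rad, and Δλ = 2.3038 rad.
cos c = sin φ₁ sin φ₂ + cos φ₁ cos φ₂ cos Δλ = (0.0049)(0.1165) + (1.0000)(0.9932)(-0.6691) = -0.66396,
so c = arccos(-0.66396) = 2.29689 rad.
So the angular separation is 2.2969 rad.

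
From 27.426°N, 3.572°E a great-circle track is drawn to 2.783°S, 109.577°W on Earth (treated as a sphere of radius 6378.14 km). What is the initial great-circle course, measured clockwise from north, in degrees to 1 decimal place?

278.5°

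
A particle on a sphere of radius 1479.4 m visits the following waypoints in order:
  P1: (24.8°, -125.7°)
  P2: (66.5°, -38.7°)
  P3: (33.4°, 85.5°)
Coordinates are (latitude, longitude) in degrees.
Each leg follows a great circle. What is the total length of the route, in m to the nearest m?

Leg P1→P2: central angle 1.1553 rad, distance 1709.2 m.
Leg P2→P3: central angle 1.2475 rad, distance 1845.5 m.
Total: 1709.2 + 1845.5 ≈ 3555 m.

3555 m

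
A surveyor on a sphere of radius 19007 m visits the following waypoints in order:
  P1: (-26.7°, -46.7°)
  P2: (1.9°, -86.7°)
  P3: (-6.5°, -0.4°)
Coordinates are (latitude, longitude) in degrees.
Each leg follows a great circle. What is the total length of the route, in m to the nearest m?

44633 m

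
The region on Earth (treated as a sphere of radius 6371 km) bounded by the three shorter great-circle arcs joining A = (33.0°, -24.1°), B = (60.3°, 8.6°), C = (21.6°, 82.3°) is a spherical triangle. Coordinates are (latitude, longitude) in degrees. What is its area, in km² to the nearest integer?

11681338 km²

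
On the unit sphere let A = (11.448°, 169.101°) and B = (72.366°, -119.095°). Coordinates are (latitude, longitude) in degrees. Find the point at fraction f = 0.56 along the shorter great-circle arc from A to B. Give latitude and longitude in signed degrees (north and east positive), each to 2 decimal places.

Central angle δ = 1.2851 rad. Interpolating on the sphere with fraction f = 0.56:
P = [sin((1−f)δ)·A + sin(fδ)·B] / sin δ = 0.5584·A + 0.6870·B in Cartesian coordinates,
giving P = (-0.6386, -0.0784, 0.7655), i.e. latitude 49.95°, longitude -173.00°.

49.95°, -173.00°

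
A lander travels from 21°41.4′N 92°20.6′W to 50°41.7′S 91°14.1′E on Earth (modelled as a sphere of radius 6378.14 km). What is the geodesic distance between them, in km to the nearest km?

Let φ₁ = 0.3786 rad, φ₂ = -0.8848 rad, and Δλ = -3.0791 rad.
cos c = sin φ₁ sin φ₂ + cos φ₁ cos φ₂ cos Δλ = (0.3696)(-0.7738) + (0.9292)(0.6334)(-0.9981) = -0.87343,
so c = arccos(-0.87343) = 2.63300 rad.
Distance = R·c = 6378.14 × 2.6330 ≈ 16794 km.

16794 km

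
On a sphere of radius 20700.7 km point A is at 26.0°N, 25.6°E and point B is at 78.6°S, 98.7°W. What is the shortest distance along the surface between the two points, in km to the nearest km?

44076 km

Let φ₁ = 0.4538 rad, φ₂ = -1.3718 rad, and Δλ = -2.1694 rad.
cos c = sin φ₁ sin φ₂ + cos φ₁ cos φ₂ cos Δλ = (0.4384)(-0.9803) + (0.8988)(0.1977)(-0.5635) = -0.52983,
so c = arccos(-0.52983) = 2.12920 rad.
Distance = R·c = 20700.7 × 2.1292 ≈ 44076 km.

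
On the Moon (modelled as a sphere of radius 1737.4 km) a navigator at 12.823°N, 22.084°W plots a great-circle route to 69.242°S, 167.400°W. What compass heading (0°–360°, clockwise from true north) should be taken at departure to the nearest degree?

With φ₁ = 0.2238, φ₂ = -1.2085, Δλ = -2.5362 rad, the forward-azimuth formula gives
θ = atan2( sin Δλ cos φ₂ , cos φ₁ sin φ₂ − sin φ₁ cos φ₂ cos Δλ ) = atan2(-0.2017, -0.8471) = -166.61°.
Adding 360° brings this into [0°, 360°): 193°.

193°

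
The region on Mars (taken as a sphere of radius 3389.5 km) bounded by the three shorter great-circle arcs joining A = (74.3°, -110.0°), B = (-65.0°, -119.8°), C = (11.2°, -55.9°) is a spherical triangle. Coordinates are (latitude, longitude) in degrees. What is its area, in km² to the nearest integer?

Side lengths (central angles): a = 1.5644, b = 1.2211, c = 2.4338 rad; semiperimeter s = 2.6097.
By l'Huilier's theorem, tan(E/4) = √[tan(s/2) tan((s−a)/2) tan((s−b)/2) tan((s−c)/2)], giving spherical excess E = 1.5011 rad.
Area = E·R² = 1.5011 × (3389.5)² ≈ 17245984 km².

17245984 km²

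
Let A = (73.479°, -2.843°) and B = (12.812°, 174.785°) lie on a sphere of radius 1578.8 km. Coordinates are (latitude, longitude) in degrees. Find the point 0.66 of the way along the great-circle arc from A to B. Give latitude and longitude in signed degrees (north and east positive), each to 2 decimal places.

44.67°, 174.28°

Central angle δ = 1.6353 rad. Interpolating on the sphere with fraction f = 0.66:
P = [sin((1−f)δ)·A + sin(fδ)·B] / sin δ = 0.5289·A + 0.8835·B in Cartesian coordinates,
giving P = (-0.7077, 0.0708, 0.7030), i.e. latitude 44.67°, longitude 174.28°.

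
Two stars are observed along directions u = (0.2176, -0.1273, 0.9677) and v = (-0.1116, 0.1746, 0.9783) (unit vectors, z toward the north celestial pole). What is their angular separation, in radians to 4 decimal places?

0.4506 rad

u·v = 0.9002; |u| = 1.0000, |v| = 1.0000.
cos θ = (u·v)/(|u||v|) = 0.9002, so θ = 0.4506 rad.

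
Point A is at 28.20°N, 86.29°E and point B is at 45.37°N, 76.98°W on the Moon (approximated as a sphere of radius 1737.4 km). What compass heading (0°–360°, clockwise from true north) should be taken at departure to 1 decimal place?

347.9°

With φ₁ = 0.4922, φ₂ = 0.7919, Δλ = -2.8496 rad, the forward-azimuth formula gives
θ = atan2( sin Δλ cos φ₂ , cos φ₁ sin φ₂ − sin φ₁ cos φ₂ cos Δλ ) = atan2(-0.2022, 0.9451) = -12.08°.
Adding 360° brings this into [0°, 360°): 347.9°.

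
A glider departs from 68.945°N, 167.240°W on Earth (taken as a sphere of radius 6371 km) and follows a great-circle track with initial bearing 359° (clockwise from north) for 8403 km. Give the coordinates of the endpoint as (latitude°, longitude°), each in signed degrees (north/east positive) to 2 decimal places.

Angular distance δ = d/R = 8403/6371 = 1.31895 rad; initial bearing θ = 6.2657 rad.
sin φ₂ = sin φ₁ cos δ + cos φ₁ sin δ cos θ = (0.9332)(0.2492) + (0.3593)(0.9685)(0.9998) = 0.5804, so φ₂ = 35.48°.
Δλ = atan2(sin θ sin δ cos φ₁, cos δ − sin φ₁ sin φ₂) = atan2(-0.0061, -0.2925) = -178.811°.
λ₂ = -167.240° − 178.811° = -346.05° → 13.95° after wrapping to (−180°, 180°].

35.48°, 13.95°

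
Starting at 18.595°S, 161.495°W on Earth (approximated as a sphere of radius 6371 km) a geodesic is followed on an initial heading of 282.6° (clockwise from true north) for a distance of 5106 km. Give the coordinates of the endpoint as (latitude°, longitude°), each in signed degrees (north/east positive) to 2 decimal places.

-4.20°, 153.84°

Angular distance δ = d/R = 5106/6371 = 0.80144 rad; initial bearing θ = 4.9323 rad.
sin φ₂ = sin φ₁ cos δ + cos φ₁ sin δ cos θ = (-0.3189)(0.6957) + (0.9478)(0.7184)(0.2181) = -0.0733, so φ₂ = -4.20°.
Δλ = atan2(sin θ sin δ cos φ₁, cos δ − sin φ₁ sin φ₂) = atan2(-0.6645, 0.6723) = -44.664°.
λ₂ = -161.495° − 44.664° = -206.16° → 153.84° after wrapping to (−180°, 180°].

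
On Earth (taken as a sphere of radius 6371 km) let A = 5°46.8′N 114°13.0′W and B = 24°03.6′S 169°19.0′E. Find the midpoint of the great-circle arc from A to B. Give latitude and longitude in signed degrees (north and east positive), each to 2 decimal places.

Central angle δ = 1.3984 rad. Interpolating on the sphere with fraction f = 0.5:
P = [sin((1−f)δ)·A + sin(fδ)·B] / sin δ = 0.6533·A + 0.6533·B in Cartesian coordinates,
giving P = (-0.8528, -0.4822, -0.2006), i.e. latitude -11.57°, longitude -150.52°.

-11.57°, -150.52°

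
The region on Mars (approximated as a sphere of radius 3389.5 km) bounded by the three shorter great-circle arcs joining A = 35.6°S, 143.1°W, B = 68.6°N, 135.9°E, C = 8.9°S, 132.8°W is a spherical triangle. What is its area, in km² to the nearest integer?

Side lengths (central angles): a = 1.7236, b = 0.4940, c = 2.0893 rad; semiperimeter s = 2.1535.
By l'Huilier's theorem, tan(E/4) = √[tan(s/2) tan((s−a)/2) tan((s−b)/2) tan((s−c)/2)], giving spherical excess E = 0.4747 rad.
Area = E·R² = 0.4747 × (3389.5)² ≈ 5453760 km².

5453760 km²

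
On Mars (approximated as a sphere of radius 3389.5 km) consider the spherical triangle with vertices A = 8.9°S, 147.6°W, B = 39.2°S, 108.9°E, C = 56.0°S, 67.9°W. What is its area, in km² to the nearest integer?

15212740 km²

Side lengths (central angles): a = 1.4794, b = 1.3418, c = 1.6518 rad; semiperimeter s = 2.2365.
By l'Huilier's theorem, tan(E/4) = √[tan(s/2) tan((s−a)/2) tan((s−b)/2) tan((s−c)/2)], giving spherical excess E = 1.3241 rad.
Area = E·R² = 1.3241 × (3389.5)² ≈ 15212740 km².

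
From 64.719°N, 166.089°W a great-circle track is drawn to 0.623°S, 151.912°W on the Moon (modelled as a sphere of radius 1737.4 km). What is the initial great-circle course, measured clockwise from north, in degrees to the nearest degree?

164°

Δλ = 14.177° = 0.2474 rad.
y = sin Δλ · cos φ₂ = (0.2449)(0.9999) = 0.2449
x = cos φ₁ sin φ₂ − sin φ₁ cos φ₂ cos Δλ = (0.4271)(-0.0109) − (0.9042)(0.9999)(0.9695) = -0.8813
θ = atan2(y, x) = 164.47°, so the bearing is 164°.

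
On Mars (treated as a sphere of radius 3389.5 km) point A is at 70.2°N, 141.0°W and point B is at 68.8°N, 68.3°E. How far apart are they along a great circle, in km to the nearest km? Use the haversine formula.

In radians: φ₁ = 1.2252, φ₂ = 1.2008, Δλ = -150.700° = -2.6302 rad.
Haversine: a = sin²(Δφ/2) + cos φ₁ cos φ₂ sin²(Δλ/2) = 0.0001 + (0.3387)(0.3616)(0.9360) = 0.11481.
Central angle c = 2·arcsin(√a) = 0.69136 rad.
Distance = R·c = 3389.5 × 0.6914 ≈ 2343 km.

2343 km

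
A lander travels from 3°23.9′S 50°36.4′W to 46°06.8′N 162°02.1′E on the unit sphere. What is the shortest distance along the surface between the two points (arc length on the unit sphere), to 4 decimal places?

2.2465

Let φ₁ = -0.0593 rad, φ₂ = 0.8048 rad, and Δλ = -2.5719 rad.
cos c = sin φ₁ sin φ₂ + cos φ₁ cos φ₂ cos Δλ = (-0.0593)(0.7207) + (0.9982)(0.6932)(-0.8421) = -0.62544,
so c = arccos(-0.62544) = 2.24649 rad.
On the unit sphere the arc length equals the central angle: 2.2465.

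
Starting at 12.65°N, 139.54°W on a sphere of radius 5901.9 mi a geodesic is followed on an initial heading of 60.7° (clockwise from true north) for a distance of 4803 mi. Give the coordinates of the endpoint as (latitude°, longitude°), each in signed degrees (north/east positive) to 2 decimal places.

29.83°, -92.59°

Angular distance δ = d/R = 4803/5901.9 = 0.81381 rad; initial bearing θ = 1.0594 rad.
sin φ₂ = sin φ₁ cos δ + cos φ₁ sin δ cos θ = (0.2190)(0.6867) + (0.9757)(0.7269)(0.4894) = 0.4975, so φ₂ = 29.83°.
Δλ = atan2(sin θ sin δ cos φ₁, cos δ − sin φ₁ sin φ₂) = atan2(0.6185, 0.5778) = 46.950°.
λ₂ = -139.540° + 46.950° = -92.59°.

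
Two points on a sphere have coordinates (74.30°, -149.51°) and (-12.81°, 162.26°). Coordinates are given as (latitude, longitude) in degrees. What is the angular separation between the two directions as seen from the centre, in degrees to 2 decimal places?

92.16°

In radians: φ₁ = 1.2968, φ₂ = -0.2236, Δλ = -48.230° = -0.8418 rad.
Haversine: a = sin²(Δφ/2) + cos φ₁ cos φ₂ sin²(Δλ/2) = 0.4748 + (0.2706)(0.9751)(0.1669) = 0.51884.
Central angle c = 2·arcsin(√a) = 1.60848 rad.
So the angular separation is 92.16°.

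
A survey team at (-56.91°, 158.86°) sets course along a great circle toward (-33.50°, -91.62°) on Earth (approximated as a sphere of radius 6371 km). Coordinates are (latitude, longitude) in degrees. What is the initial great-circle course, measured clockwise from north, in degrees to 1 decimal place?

Δλ = 109.520° = 1.9115 rad.
y = sin Δλ · cos φ₂ = (0.9425)(0.8339) = 0.7860
x = cos φ₁ sin φ₂ − sin φ₁ cos φ₂ cos Δλ = (0.5460)(-0.5519) − (-0.8378)(0.8339)(-0.3341) = -0.5348
θ = atan2(y, x) = 124.23°, so the bearing is 124.2°.

124.2°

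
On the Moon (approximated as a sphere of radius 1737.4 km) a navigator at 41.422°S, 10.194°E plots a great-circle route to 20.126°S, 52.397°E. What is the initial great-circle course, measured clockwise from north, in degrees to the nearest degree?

With φ₁ = -0.7230, φ₂ = -0.3513, Δλ = 0.7366 rad, the forward-azimuth formula gives
θ = atan2( sin Δλ cos φ₂ , cos φ₁ sin φ₂ − sin φ₁ cos φ₂ cos Δλ ) = atan2(0.6307, 0.2022) = 72.23°.
So the initial bearing is 72°.

72°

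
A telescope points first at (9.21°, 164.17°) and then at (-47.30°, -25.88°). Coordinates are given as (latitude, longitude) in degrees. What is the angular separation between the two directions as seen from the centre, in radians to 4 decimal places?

2.4603 rad

Let φ₁ = 0.1607 rad, φ₂ = -0.8255 rad, and Δλ = 2.9662 rad.
cos c = sin φ₁ sin φ₂ + cos φ₁ cos φ₂ cos Δλ = (0.1601)(-0.7349) + (0.9871)(0.6782)(-0.9847) = -0.77677,
so c = arccos(-0.77677) = 2.46032 rad.
So the angular separation is 2.4603 rad.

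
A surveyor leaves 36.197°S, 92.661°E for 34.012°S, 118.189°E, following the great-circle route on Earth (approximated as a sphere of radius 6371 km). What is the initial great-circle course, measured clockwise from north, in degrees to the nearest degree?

Δλ = 25.528° = 0.4455 rad.
y = sin Δλ · cos φ₂ = (0.4310)(0.8289) = 0.3572
x = cos φ₁ sin φ₂ − sin φ₁ cos φ₂ cos Δλ = (0.8070)(-0.5594) − (-0.5906)(0.8289)(0.9024) = -0.0097
θ = atan2(y, x) = 91.55°, so the bearing is 92°.

92°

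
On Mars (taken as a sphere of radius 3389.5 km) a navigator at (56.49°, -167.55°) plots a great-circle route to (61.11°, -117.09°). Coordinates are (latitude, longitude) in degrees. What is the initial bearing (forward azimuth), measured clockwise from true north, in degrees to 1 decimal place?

Δλ = 50.460° = 0.8807 rad.
y = sin Δλ · cos φ₂ = (0.7712)(0.4831) = 0.3726
x = cos φ₁ sin φ₂ − sin φ₁ cos φ₂ cos Δλ = (0.5521)(0.8755) − (0.8338)(0.4831)(0.6366) = 0.2269
θ = atan2(y, x) = 58.66°, so the bearing is 58.7°.

58.7°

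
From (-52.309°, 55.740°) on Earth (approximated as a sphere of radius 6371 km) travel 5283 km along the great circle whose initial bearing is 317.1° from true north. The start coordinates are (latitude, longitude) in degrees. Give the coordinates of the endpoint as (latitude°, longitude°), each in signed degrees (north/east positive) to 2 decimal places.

-11.78°, 24.89°

Angular distance δ = d/R = 5283/6371 = 0.82923 rad; initial bearing θ = 5.5344 rad.
sin φ₂ = sin φ₁ cos δ + cos φ₁ sin δ cos θ = (-0.7913)(0.6754) + (0.6114)(0.7374)(0.7325) = -0.2042, so φ₂ = -11.78°.
Δλ = atan2(sin θ sin δ cos φ₁, cos δ − sin φ₁ sin φ₂) = atan2(-0.3069, 0.5138) = -30.849°.
λ₂ = 55.740° − 30.849° = 24.89°.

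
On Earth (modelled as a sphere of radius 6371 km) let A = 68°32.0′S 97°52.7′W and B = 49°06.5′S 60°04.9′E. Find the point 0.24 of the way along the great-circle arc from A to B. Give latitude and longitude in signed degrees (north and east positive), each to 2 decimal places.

-81.61°, -68.72°

The central angle between A and B is δ = 1.0685 rad.
With f = 0.24, the slerp weights are sin((1−f)δ)/sin δ = 0.8280 and sin(fδ)/sin δ = 0.2894.
Weighted sum of the unit vectors: (0.8280)·(-0.0502,-0.3625,-0.9306) + (0.2894)·(0.3265,0.5674,-0.7559) = (0.0530, -0.1360, -0.9893).
Converting back: φ = atan2(z, √(x²+y²)) = -81.61°, λ = atan2(y, x) = -68.72°.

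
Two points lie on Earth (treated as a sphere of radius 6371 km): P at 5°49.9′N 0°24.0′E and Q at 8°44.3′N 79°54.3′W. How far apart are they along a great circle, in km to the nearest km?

With latitudes φ₁ = 5.832°, φ₂ = 8.738° and longitude difference Δλ = -80.305°:
Haversine: a = sin²(Δφ/2) + cos φ₁ cos φ₂ sin²(Δλ/2) = 0.0006 + (0.9948)(0.9884)(0.4158) = 0.40949.
Central angle c = 2·arcsin(√a) = 1.38877 rad.
Distance = R·c = 6371 × 1.3888 ≈ 8848 km.

8848 km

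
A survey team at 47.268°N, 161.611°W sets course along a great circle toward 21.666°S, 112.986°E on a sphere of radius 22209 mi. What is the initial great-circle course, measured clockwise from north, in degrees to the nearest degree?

252°

With φ₁ = 0.8250, φ₂ = -0.3781, Δλ = -1.4906 rad, the forward-azimuth formula gives
θ = atan2( sin Δλ cos φ₂ , cos φ₁ sin φ₂ − sin φ₁ cos φ₂ cos Δλ ) = atan2(-0.9264, -0.3052) = -108.24°.
Adding 360° brings this into [0°, 360°): 252°.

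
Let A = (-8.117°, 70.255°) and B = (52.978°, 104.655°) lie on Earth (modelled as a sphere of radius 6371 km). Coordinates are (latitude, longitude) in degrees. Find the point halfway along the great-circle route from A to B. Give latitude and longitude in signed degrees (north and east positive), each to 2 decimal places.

The central angle between A and B is δ = 1.1820 rad.
With f = 0.5, the slerp weights are sin((1−f)δ)/sin δ = 0.6021 and sin(fδ)/sin δ = 0.6021.
Weighted sum of the unit vectors: (0.6021)·(0.3345,0.9318,-0.1412) + (0.6021)·(-0.1523,0.5825,0.7984) = (0.1097, 0.9118, 0.3957).
Converting back: φ = atan2(z, √(x²+y²)) = 23.31°, λ = atan2(y, x) = 83.14°.

23.31°, 83.14°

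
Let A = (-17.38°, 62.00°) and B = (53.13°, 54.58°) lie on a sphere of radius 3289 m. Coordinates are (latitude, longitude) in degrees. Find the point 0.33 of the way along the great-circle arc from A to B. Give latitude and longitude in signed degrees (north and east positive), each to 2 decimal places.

5.91°, 60.13°

Central angle δ = 1.2357 rad. Interpolating on the sphere with fraction f = 0.33:
P = [sin((1−f)δ)·A + sin(fδ)·B] / sin δ = 0.7799·A + 0.4199·B in Cartesian coordinates,
giving P = (0.4955, 0.8625, 0.1030), i.e. latitude 5.91°, longitude 60.13°.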